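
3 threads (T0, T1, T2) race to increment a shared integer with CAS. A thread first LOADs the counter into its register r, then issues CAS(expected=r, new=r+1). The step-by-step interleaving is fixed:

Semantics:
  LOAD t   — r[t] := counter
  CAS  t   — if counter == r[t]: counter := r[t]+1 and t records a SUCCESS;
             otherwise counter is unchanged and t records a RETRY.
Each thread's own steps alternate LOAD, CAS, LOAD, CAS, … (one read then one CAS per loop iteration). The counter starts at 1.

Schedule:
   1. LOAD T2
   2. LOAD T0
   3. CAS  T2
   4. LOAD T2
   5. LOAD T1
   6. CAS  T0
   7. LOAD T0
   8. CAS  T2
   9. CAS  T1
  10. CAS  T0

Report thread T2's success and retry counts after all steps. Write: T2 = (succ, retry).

T2 = (2, 0)

#1 T2 reads 1
#2 T0 reads 1
#3 T2 CAS(1→2) writes; counter now 2
#4 T2 reads 2
#5 T1 reads 2
#6 T0 CAS(1→2) fails; counter now 2
#7 T0 reads 2
#8 T2 CAS(2→3) writes; counter now 3
#9 T1 CAS(2→3) fails; counter now 3
#10 T0 CAS(2→3) fails; counter now 3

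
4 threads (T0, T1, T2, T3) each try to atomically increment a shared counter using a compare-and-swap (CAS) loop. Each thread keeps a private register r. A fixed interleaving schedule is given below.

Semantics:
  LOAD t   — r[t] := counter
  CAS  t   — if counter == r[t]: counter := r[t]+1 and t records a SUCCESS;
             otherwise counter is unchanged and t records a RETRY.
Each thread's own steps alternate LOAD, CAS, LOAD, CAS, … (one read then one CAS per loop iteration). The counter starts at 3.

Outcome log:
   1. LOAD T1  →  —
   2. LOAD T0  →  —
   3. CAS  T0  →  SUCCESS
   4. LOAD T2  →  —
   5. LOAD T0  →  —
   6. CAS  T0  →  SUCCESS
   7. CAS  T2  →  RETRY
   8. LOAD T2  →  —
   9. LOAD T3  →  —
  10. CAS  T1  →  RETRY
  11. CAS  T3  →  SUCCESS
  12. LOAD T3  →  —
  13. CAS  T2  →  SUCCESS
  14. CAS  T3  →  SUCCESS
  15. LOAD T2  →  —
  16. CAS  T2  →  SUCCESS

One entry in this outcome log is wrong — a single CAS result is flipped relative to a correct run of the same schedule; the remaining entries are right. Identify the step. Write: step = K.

Re-executing:
   1) LOAD T1:  M=3  r_T1=3
   2) LOAD T0:  M=3  r_T0=3
   3) CAS  T0:  M=4  r_T0=3 ✓
   4) LOAD T2:  M=4  r_T2=4
   5) LOAD T0:  M=4  r_T0=4
   6) CAS  T0:  M=5  r_T0=4 ✓
   7) CAS  T2:  M=5  r_T2=4 ✗
   8) LOAD T2:  M=5  r_T2=5
   9) LOAD T3:  M=5  r_T3=5
  10) CAS  T1:  M=5  r_T1=3 ✗
  11) CAS  T3:  M=6  r_T3=5 ✓
  12) LOAD T3:  M=6  r_T3=6
  13) CAS  T2:  M=6  r_T2=5 ✗
  14) CAS  T3:  M=7  r_T3=6 ✓
  15) LOAD T2:  M=7  r_T2=7
  16) CAS  T2:  M=8  r_T2=7 ✓
Flip is step 13.

step = 13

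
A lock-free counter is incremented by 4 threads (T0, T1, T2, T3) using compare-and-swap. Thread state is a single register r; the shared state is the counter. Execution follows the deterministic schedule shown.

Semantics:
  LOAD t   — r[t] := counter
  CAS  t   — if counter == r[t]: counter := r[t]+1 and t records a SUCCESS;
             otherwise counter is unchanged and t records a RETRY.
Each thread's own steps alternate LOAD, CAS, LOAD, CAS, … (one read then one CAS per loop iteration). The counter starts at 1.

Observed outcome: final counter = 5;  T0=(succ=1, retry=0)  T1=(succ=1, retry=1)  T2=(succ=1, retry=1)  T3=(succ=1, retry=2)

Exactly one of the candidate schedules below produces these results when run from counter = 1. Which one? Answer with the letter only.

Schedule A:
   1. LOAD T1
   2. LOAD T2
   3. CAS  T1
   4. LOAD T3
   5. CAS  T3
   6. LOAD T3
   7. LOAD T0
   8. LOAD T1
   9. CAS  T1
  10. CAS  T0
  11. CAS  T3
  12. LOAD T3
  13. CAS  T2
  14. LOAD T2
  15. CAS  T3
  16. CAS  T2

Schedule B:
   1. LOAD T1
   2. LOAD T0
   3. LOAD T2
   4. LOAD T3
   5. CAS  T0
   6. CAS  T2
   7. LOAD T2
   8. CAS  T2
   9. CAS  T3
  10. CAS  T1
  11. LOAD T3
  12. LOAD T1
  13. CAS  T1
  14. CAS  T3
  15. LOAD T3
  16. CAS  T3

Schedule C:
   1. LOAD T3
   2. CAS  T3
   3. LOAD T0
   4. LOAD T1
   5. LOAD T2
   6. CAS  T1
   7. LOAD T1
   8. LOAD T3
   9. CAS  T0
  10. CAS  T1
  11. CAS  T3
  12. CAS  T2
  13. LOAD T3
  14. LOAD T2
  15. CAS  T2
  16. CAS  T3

Tracing schedule B:
1. LOAD T1 → mem=1 r[T1]=1 [LOAD]
2. LOAD T0 → mem=1 r[T0]=1 [LOAD]
3. LOAD T2 → mem=1 r[T2]=1 [LOAD]
4. LOAD T3 → mem=1 r[T3]=1 [LOAD]
5. CAS T0 → mem=2 r[T0]=1 [OK]
6. CAS T2 → mem=2 r[T2]=1 [RETRY]
7. LOAD T2 → mem=2 r[T2]=2 [LOAD]
8. CAS T2 → mem=3 r[T2]=2 [OK]
9. CAS T3 → mem=3 r[T3]=1 [RETRY]
10. CAS T1 → mem=3 r[T1]=1 [RETRY]
11. LOAD T3 → mem=3 r[T3]=3 [LOAD]
12. LOAD T1 → mem=3 r[T1]=3 [LOAD]
13. CAS T1 → mem=4 r[T1]=3 [OK]
14. CAS T3 → mem=4 r[T3]=3 [RETRY]
15. LOAD T3 → mem=4 r[T3]=4 [LOAD]
16. CAS T3 → mem=5 r[T3]=4 [OK]

B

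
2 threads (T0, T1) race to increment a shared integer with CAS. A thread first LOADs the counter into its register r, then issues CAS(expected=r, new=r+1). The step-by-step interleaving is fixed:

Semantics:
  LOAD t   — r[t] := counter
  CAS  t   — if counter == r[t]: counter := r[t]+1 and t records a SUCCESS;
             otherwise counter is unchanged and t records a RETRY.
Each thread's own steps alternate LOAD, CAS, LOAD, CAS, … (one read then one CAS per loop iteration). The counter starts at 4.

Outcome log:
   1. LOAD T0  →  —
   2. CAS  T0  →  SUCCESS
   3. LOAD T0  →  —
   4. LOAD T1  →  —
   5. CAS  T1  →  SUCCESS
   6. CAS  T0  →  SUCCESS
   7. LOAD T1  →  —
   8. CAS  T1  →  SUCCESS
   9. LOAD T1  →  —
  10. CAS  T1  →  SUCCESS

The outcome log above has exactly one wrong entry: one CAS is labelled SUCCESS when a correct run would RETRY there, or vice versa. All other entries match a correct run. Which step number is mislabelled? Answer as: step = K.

Re-executing:
   1) LOAD T0:  M=4  r_T0=4
   2) CAS  T0:  M=5  r_T0=4 ✓
   3) LOAD T0:  M=5  r_T0=5
   4) LOAD T1:  M=5  r_T1=5
   5) CAS  T1:  M=6  r_T1=5 ✓
   6) CAS  T0:  M=6  r_T0=5 ✗
   7) LOAD T1:  M=6  r_T1=6
   8) CAS  T1:  M=7  r_T1=6 ✓
   9) LOAD T1:  M=7  r_T1=7
  10) CAS  T1:  M=8  r_T1=7 ✓
Flip is step 6.

step = 6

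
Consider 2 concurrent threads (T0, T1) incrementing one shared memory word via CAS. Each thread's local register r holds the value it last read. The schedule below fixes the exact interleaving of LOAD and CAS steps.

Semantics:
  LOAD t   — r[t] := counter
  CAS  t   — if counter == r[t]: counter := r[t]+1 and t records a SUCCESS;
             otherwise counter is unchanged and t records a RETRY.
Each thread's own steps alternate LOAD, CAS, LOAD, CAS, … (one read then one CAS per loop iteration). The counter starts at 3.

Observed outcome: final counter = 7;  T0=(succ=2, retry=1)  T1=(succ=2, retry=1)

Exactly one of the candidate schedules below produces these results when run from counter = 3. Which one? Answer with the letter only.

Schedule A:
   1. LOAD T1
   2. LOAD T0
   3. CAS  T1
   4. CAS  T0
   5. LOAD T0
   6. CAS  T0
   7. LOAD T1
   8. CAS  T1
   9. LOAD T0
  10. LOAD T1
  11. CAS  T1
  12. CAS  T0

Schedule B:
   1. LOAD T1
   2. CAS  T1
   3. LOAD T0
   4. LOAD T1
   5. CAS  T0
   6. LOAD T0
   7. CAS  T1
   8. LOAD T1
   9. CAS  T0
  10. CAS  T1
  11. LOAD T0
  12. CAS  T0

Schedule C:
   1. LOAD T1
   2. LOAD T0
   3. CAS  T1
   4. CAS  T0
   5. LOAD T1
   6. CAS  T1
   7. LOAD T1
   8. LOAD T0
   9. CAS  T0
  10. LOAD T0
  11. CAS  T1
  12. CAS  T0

C

Run C:
   1) LOAD T1:  M=3  r_T1=3
   2) LOAD T0:  M=3  r_T0=3
   3) CAS  T1:  M=4  r_T1=3 ✓
   4) CAS  T0:  M=4  r_T0=3 ✗
   5) LOAD T1:  M=4  r_T1=4
   6) CAS  T1:  M=5  r_T1=4 ✓
   7) LOAD T1:  M=5  r_T1=5
   8) LOAD T0:  M=5  r_T0=5
   9) CAS  T0:  M=6  r_T0=5 ✓
  10) LOAD T0:  M=6  r_T0=6
  11) CAS  T1:  M=6  r_T1=5 ✗
  12) CAS  T0:  M=7  r_T0=6 ✓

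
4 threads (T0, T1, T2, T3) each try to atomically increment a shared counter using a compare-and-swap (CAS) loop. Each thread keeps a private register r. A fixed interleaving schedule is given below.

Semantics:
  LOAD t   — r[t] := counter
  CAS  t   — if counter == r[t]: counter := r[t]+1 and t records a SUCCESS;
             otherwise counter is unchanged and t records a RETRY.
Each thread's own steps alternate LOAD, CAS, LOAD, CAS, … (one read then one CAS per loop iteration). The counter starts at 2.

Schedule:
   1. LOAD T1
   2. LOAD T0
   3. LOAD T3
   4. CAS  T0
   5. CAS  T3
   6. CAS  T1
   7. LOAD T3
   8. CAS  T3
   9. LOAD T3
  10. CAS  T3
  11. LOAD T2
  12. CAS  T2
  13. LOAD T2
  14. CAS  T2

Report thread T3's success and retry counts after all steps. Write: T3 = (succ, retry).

T3 = (2, 1)

[1] T1.load  rd  (counter 2, T1.r 2)
[2] T0.load  rd  (counter 2, T0.r 2)
[3] T3.load  rd  (counter 2, T3.r 2)
[4] T0.cas  hit  (counter 3, T0.r 2)
[5] T3.cas  miss  (counter 3, T3.r 2)
[6] T1.cas  miss  (counter 3, T1.r 2)
[7] T3.load  rd  (counter 3, T3.r 3)
[8] T3.cas  hit  (counter 4, T3.r 3)
[9] T3.load  rd  (counter 4, T3.r 4)
[10] T3.cas  hit  (counter 5, T3.r 4)
[11] T2.load  rd  (counter 5, T2.r 5)
[12] T2.cas  hit  (counter 6, T2.r 5)
[13] T2.load  rd  (counter 6, T2.r 6)
[14] T2.cas  hit  (counter 7, T2.r 6)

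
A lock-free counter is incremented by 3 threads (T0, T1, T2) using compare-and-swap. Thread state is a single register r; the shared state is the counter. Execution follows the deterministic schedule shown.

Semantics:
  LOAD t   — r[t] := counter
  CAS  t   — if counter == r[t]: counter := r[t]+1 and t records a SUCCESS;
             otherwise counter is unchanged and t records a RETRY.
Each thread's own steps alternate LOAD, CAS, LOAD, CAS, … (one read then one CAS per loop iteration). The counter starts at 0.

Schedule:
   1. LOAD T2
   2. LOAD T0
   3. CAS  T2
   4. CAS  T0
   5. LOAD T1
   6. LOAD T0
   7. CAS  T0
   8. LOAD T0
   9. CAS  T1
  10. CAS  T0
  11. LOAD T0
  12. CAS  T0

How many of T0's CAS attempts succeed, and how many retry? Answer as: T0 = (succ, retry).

step 1: T2 LOAD ⇒ load; ctr=0 reg=0
step 2: T0 LOAD ⇒ load; ctr=0 reg=0
step 3: T2 CAS ⇒ ok; ctr=1 reg=0
step 4: T0 CAS ⇒ retry; ctr=1 reg=0
step 5: T1 LOAD ⇒ load; ctr=1 reg=1
step 6: T0 LOAD ⇒ load; ctr=1 reg=1
step 7: T0 CAS ⇒ ok; ctr=2 reg=1
step 8: T0 LOAD ⇒ load; ctr=2 reg=2
step 9: T1 CAS ⇒ retry; ctr=2 reg=1
step 10: T0 CAS ⇒ ok; ctr=3 reg=2
step 11: T0 LOAD ⇒ load; ctr=3 reg=3
step 12: T0 CAS ⇒ ok; ctr=4 reg=3

T0 = (3, 1)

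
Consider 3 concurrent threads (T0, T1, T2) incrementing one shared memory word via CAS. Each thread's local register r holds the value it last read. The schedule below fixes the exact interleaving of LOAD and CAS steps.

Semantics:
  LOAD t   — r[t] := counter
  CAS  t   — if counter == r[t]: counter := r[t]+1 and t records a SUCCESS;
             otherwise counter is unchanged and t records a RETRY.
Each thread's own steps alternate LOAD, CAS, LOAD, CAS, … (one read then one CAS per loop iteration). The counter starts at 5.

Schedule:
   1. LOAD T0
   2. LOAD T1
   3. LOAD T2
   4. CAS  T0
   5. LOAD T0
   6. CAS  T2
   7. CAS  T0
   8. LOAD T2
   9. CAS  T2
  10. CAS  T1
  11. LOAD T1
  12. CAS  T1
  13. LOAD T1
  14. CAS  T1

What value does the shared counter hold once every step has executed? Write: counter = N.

counter = 10

1. LOAD T0 → mem=5 r[T0]=5 [LOAD]
2. LOAD T1 → mem=5 r[T1]=5 [LOAD]
3. LOAD T2 → mem=5 r[T2]=5 [LOAD]
4. CAS T0 → mem=6 r[T0]=5 [OK]
5. LOAD T0 → mem=6 r[T0]=6 [LOAD]
6. CAS T2 → mem=6 r[T2]=5 [RETRY]
7. CAS T0 → mem=7 r[T0]=6 [OK]
8. LOAD T2 → mem=7 r[T2]=7 [LOAD]
9. CAS T2 → mem=8 r[T2]=7 [OK]
10. CAS T1 → mem=8 r[T1]=5 [RETRY]
11. LOAD T1 → mem=8 r[T1]=8 [LOAD]
12. CAS T1 → mem=9 r[T1]=8 [OK]
13. LOAD T1 → mem=9 r[T1]=9 [LOAD]
14. CAS T1 → mem=10 r[T1]=9 [OK]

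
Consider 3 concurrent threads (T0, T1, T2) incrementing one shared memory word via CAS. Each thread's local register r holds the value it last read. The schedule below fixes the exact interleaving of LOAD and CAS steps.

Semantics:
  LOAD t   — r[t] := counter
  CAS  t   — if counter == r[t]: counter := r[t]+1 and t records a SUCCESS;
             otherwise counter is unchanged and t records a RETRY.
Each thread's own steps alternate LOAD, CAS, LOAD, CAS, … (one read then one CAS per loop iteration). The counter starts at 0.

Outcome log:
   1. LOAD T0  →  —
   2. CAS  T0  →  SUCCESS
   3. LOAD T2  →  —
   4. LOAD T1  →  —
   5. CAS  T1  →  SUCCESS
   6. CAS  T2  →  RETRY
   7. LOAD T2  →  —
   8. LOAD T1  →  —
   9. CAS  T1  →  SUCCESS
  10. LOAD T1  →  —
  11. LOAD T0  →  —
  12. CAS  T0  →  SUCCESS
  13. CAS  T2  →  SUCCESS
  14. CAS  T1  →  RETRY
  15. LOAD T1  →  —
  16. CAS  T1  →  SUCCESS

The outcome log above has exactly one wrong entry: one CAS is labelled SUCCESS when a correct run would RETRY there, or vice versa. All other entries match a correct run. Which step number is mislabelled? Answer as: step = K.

Re-executing:
#1 T0 reads 0
#2 T0 CAS(0→1) writes; counter now 1
#3 T2 reads 1
#4 T1 reads 1
#5 T1 CAS(1→2) writes; counter now 2
#6 T2 CAS(1→2) fails; counter now 2
#7 T2 reads 2
#8 T1 reads 2
#9 T1 CAS(2→3) writes; counter now 3
#10 T1 reads 3
#11 T0 reads 3
#12 T0 CAS(3→4) writes; counter now 4
#13 T2 CAS(2→3) fails; counter now 4
#14 T1 CAS(3→4) fails; counter now 4
#15 T1 reads 4
#16 T1 CAS(4→5) writes; counter now 5
Mismatch at 13.

step = 13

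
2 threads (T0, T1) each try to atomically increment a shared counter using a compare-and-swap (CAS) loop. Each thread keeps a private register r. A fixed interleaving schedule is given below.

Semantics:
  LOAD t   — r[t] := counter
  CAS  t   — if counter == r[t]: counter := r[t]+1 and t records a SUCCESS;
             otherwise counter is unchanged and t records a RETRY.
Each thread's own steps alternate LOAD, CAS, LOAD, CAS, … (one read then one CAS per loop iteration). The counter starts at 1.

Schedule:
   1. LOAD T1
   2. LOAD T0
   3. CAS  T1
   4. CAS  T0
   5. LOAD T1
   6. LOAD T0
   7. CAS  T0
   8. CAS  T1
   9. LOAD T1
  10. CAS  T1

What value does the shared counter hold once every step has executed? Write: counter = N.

counter = 4

[1] T1.load  rd  (counter 1, T1.r 1)
[2] T0.load  rd  (counter 1, T0.r 1)
[3] T1.cas  hit  (counter 2, T1.r 1)
[4] T0.cas  miss  (counter 2, T0.r 1)
[5] T1.load  rd  (counter 2, T1.r 2)
[6] T0.load  rd  (counter 2, T0.r 2)
[7] T0.cas  hit  (counter 3, T0.r 2)
[8] T1.cas  miss  (counter 3, T1.r 2)
[9] T1.load  rd  (counter 3, T1.r 3)
[10] T1.cas  hit  (counter 4, T1.r 3)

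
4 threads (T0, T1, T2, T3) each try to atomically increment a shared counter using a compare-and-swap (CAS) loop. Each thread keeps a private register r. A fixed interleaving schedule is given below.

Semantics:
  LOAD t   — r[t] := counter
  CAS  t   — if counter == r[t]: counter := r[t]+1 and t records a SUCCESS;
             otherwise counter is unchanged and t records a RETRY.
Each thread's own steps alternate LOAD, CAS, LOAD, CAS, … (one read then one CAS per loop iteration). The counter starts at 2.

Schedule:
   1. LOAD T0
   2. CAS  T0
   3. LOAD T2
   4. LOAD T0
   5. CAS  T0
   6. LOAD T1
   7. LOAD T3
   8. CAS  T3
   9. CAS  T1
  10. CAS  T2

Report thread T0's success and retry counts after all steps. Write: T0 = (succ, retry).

T0 LOAD — after: cnt=2, r=2 — load
T0 CAS — after: cnt=3, r=2 — ok
T2 LOAD — after: cnt=3, r=3 — load
T0 LOAD — after: cnt=3, r=3 — load
T0 CAS — after: cnt=4, r=3 — ok
T1 LOAD — after: cnt=4, r=4 — load
T3 LOAD — after: cnt=4, r=4 — load
T3 CAS — after: cnt=5, r=4 — ok
T1 CAS — after: cnt=5, r=4 — retry
T2 CAS — after: cnt=5, r=3 — retry

T0 = (2, 0)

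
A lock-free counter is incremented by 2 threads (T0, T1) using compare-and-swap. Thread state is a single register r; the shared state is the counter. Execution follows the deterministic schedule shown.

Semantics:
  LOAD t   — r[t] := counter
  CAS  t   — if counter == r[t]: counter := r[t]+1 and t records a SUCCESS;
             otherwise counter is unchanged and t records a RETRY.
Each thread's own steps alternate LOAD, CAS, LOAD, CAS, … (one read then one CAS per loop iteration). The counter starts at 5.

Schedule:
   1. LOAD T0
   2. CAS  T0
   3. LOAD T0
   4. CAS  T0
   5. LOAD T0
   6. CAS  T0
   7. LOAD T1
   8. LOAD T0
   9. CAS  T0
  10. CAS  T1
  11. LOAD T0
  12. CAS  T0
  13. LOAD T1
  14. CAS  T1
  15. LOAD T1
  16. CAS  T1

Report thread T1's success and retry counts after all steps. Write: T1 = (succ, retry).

T1 = (2, 1)

step 1: T0 LOAD ⇒ load; ctr=5 reg=5
step 2: T0 CAS ⇒ ok; ctr=6 reg=5
step 3: T0 LOAD ⇒ load; ctr=6 reg=6
step 4: T0 CAS ⇒ ok; ctr=7 reg=6
step 5: T0 LOAD ⇒ load; ctr=7 reg=7
step 6: T0 CAS ⇒ ok; ctr=8 reg=7
step 7: T1 LOAD ⇒ load; ctr=8 reg=8
step 8: T0 LOAD ⇒ load; ctr=8 reg=8
step 9: T0 CAS ⇒ ok; ctr=9 reg=8
step 10: T1 CAS ⇒ retry; ctr=9 reg=8
step 11: T0 LOAD ⇒ load; ctr=9 reg=9
step 12: T0 CAS ⇒ ok; ctr=10 reg=9
step 13: T1 LOAD ⇒ load; ctr=10 reg=10
step 14: T1 CAS ⇒ ok; ctr=11 reg=10
step 15: T1 LOAD ⇒ load; ctr=11 reg=11
step 16: T1 CAS ⇒ ok; ctr=12 reg=11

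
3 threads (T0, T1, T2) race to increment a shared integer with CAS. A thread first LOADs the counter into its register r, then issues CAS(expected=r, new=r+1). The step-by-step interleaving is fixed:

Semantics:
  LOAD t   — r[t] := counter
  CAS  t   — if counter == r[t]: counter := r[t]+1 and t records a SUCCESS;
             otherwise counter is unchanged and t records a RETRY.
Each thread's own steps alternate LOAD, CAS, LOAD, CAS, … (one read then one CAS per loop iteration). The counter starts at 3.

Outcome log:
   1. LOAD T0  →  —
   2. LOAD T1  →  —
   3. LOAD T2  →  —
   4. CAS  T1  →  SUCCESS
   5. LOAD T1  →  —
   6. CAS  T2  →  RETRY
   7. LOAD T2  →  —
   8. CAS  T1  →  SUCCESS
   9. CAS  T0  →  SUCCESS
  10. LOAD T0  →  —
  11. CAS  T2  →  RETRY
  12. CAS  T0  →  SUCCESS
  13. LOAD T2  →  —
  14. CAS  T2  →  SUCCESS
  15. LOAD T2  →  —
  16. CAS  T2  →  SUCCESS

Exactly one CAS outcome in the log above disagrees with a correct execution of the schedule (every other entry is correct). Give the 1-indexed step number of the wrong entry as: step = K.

Re-executing:
1. LOAD T0 → mem=3 r[T0]=3 [LOAD]
2. LOAD T1 → mem=3 r[T1]=3 [LOAD]
3. LOAD T2 → mem=3 r[T2]=3 [LOAD]
4. CAS T1 → mem=4 r[T1]=3 [OK]
5. LOAD T1 → mem=4 r[T1]=4 [LOAD]
6. CAS T2 → mem=4 r[T2]=3 [RETRY]
7. LOAD T2 → mem=4 r[T2]=4 [LOAD]
8. CAS T1 → mem=5 r[T1]=4 [OK]
9. CAS T0 → mem=5 r[T0]=3 [RETRY]
10. LOAD T0 → mem=5 r[T0]=5 [LOAD]
11. CAS T2 → mem=5 r[T2]=4 [RETRY]
12. CAS T0 → mem=6 r[T0]=5 [OK]
13. LOAD T2 → mem=6 r[T2]=6 [LOAD]
14. CAS T2 → mem=7 r[T2]=6 [OK]
15. LOAD T2 → mem=7 r[T2]=7 [LOAD]
16. CAS T2 → mem=8 r[T2]=7 [OK]
Mismatch at 9.

step = 9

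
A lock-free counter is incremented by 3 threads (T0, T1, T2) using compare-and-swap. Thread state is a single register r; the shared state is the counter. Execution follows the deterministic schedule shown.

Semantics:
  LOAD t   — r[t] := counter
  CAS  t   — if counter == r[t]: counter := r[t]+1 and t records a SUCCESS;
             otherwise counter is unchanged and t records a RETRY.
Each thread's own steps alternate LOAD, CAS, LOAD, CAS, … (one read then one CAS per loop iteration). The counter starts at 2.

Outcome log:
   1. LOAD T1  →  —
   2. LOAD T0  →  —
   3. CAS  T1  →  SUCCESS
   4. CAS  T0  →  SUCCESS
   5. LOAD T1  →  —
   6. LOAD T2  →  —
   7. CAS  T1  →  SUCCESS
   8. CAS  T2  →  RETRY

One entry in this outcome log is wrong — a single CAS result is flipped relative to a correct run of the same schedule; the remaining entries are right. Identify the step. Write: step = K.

Correct run:
   1) LOAD T1:  M=2  r_T1=2
   2) LOAD T0:  M=2  r_T0=2
   3) CAS  T1:  M=3  r_T1=2 ✓
   4) CAS  T0:  M=3  r_T0=2 ✗
   5) LOAD T1:  M=3  r_T1=3
   6) LOAD T2:  M=3  r_T2=3
   7) CAS  T1:  M=4  r_T1=3 ✓
   8) CAS  T2:  M=4  r_T2=3 ✗
Log disagrees first at step 4.

step = 4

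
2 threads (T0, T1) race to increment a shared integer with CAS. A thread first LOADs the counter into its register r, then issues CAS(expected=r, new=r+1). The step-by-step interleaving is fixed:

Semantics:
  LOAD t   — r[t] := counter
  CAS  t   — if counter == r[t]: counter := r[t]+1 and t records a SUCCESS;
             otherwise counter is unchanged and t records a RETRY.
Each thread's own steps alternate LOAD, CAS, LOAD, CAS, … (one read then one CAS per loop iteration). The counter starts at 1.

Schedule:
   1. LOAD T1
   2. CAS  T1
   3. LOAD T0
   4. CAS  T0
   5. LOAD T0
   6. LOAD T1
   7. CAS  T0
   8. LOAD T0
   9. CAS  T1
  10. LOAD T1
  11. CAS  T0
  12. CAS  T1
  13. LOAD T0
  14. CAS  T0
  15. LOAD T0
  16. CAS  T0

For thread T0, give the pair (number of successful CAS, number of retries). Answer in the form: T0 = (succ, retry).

step 1: T1 LOAD ⇒ load; ctr=1 reg=1
step 2: T1 CAS ⇒ ok; ctr=2 reg=1
step 3: T0 LOAD ⇒ load; ctr=2 reg=2
step 4: T0 CAS ⇒ ok; ctr=3 reg=2
step 5: T0 LOAD ⇒ load; ctr=3 reg=3
step 6: T1 LOAD ⇒ load; ctr=3 reg=3
step 7: T0 CAS ⇒ ok; ctr=4 reg=3
step 8: T0 LOAD ⇒ load; ctr=4 reg=4
step 9: T1 CAS ⇒ retry; ctr=4 reg=3
step 10: T1 LOAD ⇒ load; ctr=4 reg=4
step 11: T0 CAS ⇒ ok; ctr=5 reg=4
step 12: T1 CAS ⇒ retry; ctr=5 reg=4
step 13: T0 LOAD ⇒ load; ctr=5 reg=5
step 14: T0 CAS ⇒ ok; ctr=6 reg=5
step 15: T0 LOAD ⇒ load; ctr=6 reg=6
step 16: T0 CAS ⇒ ok; ctr=7 reg=6

T0 = (5, 0)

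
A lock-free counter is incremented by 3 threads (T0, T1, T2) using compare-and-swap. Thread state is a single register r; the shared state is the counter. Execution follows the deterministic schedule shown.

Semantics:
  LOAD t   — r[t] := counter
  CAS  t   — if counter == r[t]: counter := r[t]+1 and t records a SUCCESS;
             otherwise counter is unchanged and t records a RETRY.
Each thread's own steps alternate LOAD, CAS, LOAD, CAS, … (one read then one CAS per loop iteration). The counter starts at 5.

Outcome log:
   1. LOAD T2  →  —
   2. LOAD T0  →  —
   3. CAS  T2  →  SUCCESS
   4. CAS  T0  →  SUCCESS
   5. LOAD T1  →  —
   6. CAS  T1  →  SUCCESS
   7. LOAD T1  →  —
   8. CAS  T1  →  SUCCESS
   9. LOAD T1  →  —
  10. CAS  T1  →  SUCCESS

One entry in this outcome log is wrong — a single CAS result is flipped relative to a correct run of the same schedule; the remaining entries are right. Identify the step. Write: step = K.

Reference trace:
#1 T2 reads 5
#2 T0 reads 5
#3 T2 CAS(5→6) writes; counter now 6
#4 T0 CAS(5→6) fails; counter now 6
#5 T1 reads 6
#6 T1 CAS(6→7) writes; counter now 7
#7 T1 reads 7
#8 T1 CAS(7→8) writes; counter now 8
#9 T1 reads 8
#10 T1 CAS(8→9) writes; counter now 9
Mismatch at 4.

step = 4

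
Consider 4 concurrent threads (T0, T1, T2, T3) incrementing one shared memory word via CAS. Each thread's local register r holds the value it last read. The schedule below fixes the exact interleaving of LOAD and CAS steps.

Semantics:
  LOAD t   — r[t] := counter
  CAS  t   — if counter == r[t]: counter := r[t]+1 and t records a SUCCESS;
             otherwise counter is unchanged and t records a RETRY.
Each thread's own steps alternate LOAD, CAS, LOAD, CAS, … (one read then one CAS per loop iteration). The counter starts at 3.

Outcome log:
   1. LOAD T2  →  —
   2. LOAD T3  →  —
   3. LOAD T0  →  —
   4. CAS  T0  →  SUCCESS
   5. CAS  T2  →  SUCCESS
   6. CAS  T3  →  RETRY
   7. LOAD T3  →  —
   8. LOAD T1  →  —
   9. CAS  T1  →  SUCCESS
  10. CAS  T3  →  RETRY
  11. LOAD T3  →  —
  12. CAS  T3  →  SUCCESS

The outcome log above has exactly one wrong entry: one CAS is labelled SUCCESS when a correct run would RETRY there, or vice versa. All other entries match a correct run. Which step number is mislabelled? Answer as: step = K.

Correct run:
[1] T2.load  rd  (counter 3, T2.r 3)
[2] T3.load  rd  (counter 3, T3.r 3)
[3] T0.load  rd  (counter 3, T0.r 3)
[4] T0.cas  hit  (counter 4, T0.r 3)
[5] T2.cas  miss  (counter 4, T2.r 3)
[6] T3.cas  miss  (counter 4, T3.r 3)
[7] T3.load  rd  (counter 4, T3.r 4)
[8] T1.load  rd  (counter 4, T1.r 4)
[9] T1.cas  hit  (counter 5, T1.r 4)
[10] T3.cas  miss  (counter 5, T3.r 4)
[11] T3.load  rd  (counter 5, T3.r 5)
[12] T3.cas  hit  (counter 6, T3.r 5)
Flip is step 5.

step = 5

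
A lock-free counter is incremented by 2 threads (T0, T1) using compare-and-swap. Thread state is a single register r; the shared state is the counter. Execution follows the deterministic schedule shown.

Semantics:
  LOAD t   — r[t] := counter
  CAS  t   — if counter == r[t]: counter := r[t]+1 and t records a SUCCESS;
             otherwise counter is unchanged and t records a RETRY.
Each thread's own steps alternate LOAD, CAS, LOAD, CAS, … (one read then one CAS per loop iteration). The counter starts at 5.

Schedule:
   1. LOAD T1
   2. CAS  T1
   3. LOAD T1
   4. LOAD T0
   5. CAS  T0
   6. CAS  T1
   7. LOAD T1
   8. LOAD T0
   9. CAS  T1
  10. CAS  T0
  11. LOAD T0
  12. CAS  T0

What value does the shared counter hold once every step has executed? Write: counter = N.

   1) LOAD T1:  M=5  r_T1=5
   2) CAS  T1:  M=6  r_T1=5 ✓
   3) LOAD T1:  M=6  r_T1=6
   4) LOAD T0:  M=6  r_T0=6
   5) CAS  T0:  M=7  r_T0=6 ✓
   6) CAS  T1:  M=7  r_T1=6 ✗
   7) LOAD T1:  M=7  r_T1=7
   8) LOAD T0:  M=7  r_T0=7
   9) CAS  T1:  M=8  r_T1=7 ✓
  10) CAS  T0:  M=8  r_T0=7 ✗
  11) LOAD T0:  M=8  r_T0=8
  12) CAS  T0:  M=9  r_T0=8 ✓

counter = 9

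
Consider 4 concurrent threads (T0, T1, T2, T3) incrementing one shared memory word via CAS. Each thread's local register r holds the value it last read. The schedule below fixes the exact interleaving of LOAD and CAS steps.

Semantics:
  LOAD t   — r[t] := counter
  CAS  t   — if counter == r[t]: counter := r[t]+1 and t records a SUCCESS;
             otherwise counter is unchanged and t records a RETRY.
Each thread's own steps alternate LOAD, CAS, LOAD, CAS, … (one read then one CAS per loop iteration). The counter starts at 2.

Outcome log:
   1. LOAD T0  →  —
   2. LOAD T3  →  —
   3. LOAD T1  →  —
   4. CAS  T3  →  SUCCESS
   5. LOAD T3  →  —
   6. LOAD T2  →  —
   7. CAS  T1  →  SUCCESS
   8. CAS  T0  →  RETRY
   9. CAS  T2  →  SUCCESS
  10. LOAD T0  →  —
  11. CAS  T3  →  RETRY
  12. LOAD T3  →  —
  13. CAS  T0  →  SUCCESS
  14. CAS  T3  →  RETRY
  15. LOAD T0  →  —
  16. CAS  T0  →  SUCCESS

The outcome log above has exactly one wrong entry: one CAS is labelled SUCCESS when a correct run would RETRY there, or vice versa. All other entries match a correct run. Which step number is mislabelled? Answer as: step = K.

step = 7

Reference trace:
step 1: T0 LOAD ⇒ load; ctr=2 reg=2
step 2: T3 LOAD ⇒ load; ctr=2 reg=2
step 3: T1 LOAD ⇒ load; ctr=2 reg=2
step 4: T3 CAS ⇒ ok; ctr=3 reg=2
step 5: T3 LOAD ⇒ load; ctr=3 reg=3
step 6: T2 LOAD ⇒ load; ctr=3 reg=3
step 7: T1 CAS ⇒ retry; ctr=3 reg=2
step 8: T0 CAS ⇒ retry; ctr=3 reg=2
step 9: T2 CAS ⇒ ok; ctr=4 reg=3
step 10: T0 LOAD ⇒ load; ctr=4 reg=4
step 11: T3 CAS ⇒ retry; ctr=4 reg=3
step 12: T3 LOAD ⇒ load; ctr=4 reg=4
step 13: T0 CAS ⇒ ok; ctr=5 reg=4
step 14: T3 CAS ⇒ retry; ctr=5 reg=4
step 15: T0 LOAD ⇒ load; ctr=5 reg=5
step 16: T0 CAS ⇒ ok; ctr=6 reg=5
Flip is step 7.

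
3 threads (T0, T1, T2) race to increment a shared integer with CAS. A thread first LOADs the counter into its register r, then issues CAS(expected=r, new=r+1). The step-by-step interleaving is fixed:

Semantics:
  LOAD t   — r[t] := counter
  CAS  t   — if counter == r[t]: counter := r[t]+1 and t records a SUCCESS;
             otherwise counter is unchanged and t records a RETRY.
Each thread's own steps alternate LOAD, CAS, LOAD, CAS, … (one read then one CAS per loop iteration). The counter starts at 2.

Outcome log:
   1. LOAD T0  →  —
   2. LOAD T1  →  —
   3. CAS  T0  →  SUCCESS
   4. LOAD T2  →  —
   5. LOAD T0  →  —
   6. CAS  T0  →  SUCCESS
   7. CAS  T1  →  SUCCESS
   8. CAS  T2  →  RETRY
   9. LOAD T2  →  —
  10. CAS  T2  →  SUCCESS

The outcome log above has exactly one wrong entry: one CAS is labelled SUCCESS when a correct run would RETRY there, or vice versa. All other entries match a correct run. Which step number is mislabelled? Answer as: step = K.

Correct run:
T0 LOAD — after: cnt=2, r=2 — load
T1 LOAD — after: cnt=2, r=2 — load
T0 CAS — after: cnt=3, r=2 — ok
T2 LOAD — after: cnt=3, r=3 — load
T0 LOAD — after: cnt=3, r=3 — load
T0 CAS — after: cnt=4, r=3 — ok
T1 CAS — after: cnt=4, r=2 — retry
T2 CAS — after: cnt=4, r=3 — retry
T2 LOAD — after: cnt=4, r=4 — load
T2 CAS — after: cnt=5, r=4 — ok
Mismatch at 7.

step = 7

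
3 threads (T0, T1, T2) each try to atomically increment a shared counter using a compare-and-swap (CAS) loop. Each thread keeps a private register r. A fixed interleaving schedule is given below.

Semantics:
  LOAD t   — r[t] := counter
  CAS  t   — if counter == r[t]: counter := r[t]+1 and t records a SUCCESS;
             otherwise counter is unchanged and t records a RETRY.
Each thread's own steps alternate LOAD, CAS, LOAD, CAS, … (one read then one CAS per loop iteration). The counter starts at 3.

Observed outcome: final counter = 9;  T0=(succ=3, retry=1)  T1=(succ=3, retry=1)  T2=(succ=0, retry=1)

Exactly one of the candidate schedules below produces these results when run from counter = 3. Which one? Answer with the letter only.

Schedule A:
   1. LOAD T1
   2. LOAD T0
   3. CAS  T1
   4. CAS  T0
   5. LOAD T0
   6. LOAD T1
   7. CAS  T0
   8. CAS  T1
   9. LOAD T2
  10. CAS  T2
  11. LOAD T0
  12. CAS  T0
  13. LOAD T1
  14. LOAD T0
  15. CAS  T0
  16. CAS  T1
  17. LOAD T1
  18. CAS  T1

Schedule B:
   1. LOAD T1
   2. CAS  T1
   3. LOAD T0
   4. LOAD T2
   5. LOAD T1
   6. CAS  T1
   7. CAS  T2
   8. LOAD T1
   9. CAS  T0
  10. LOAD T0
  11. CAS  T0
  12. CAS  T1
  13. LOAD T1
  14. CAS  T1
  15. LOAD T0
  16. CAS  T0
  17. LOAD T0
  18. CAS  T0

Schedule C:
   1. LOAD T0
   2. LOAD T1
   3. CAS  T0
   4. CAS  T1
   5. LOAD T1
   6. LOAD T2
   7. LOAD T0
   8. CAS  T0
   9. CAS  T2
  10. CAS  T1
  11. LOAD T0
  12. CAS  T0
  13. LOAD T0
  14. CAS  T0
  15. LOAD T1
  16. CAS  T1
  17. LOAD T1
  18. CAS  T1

B

Run B:
#1 T1 reads 3
#2 T1 CAS(3→4) writes; counter now 4
#3 T0 reads 4
#4 T2 reads 4
#5 T1 reads 4
#6 T1 CAS(4→5) writes; counter now 5
#7 T2 CAS(4→5) fails; counter now 5
#8 T1 reads 5
#9 T0 CAS(4→5) fails; counter now 5
#10 T0 reads 5
#11 T0 CAS(5→6) writes; counter now 6
#12 T1 CAS(5→6) fails; counter now 6
#13 T1 reads 6
#14 T1 CAS(6→7) writes; counter now 7
#15 T0 reads 7
#16 T0 CAS(7→8) writes; counter now 8
#17 T0 reads 8
#18 T0 CAS(8→9) writes; counter now 9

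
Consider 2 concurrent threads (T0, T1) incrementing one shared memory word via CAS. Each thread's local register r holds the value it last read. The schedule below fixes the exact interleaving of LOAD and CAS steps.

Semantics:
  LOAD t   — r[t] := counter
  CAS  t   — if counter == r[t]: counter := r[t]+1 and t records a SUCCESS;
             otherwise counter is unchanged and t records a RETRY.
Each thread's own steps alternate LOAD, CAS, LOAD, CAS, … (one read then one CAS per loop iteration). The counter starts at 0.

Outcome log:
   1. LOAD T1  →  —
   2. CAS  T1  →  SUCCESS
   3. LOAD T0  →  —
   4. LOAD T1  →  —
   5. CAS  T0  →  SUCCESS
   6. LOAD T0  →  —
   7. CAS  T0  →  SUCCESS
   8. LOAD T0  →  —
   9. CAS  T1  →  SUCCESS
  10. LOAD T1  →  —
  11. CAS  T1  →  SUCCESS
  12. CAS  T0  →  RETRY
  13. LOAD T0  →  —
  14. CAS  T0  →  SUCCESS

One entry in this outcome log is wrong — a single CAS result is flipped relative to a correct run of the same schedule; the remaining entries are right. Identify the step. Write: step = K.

Re-executing:
[1] T1.load  rd  (counter 0, T1.r 0)
[2] T1.cas  hit  (counter 1, T1.r 0)
[3] T0.load  rd  (counter 1, T0.r 1)
[4] T1.load  rd  (counter 1, T1.r 1)
[5] T0.cas  hit  (counter 2, T0.r 1)
[6] T0.load  rd  (counter 2, T0.r 2)
[7] T0.cas  hit  (counter 3, T0.r 2)
[8] T0.load  rd  (counter 3, T0.r 3)
[9] T1.cas  miss  (counter 3, T1.r 1)
[10] T1.load  rd  (counter 3, T1.r 3)
[11] T1.cas  hit  (counter 4, T1.r 3)
[12] T0.cas  miss  (counter 4, T0.r 3)
[13] T0.load  rd  (counter 4, T0.r 4)
[14] T0.cas  hit  (counter 5, T0.r 4)
Flip is step 9.

step = 9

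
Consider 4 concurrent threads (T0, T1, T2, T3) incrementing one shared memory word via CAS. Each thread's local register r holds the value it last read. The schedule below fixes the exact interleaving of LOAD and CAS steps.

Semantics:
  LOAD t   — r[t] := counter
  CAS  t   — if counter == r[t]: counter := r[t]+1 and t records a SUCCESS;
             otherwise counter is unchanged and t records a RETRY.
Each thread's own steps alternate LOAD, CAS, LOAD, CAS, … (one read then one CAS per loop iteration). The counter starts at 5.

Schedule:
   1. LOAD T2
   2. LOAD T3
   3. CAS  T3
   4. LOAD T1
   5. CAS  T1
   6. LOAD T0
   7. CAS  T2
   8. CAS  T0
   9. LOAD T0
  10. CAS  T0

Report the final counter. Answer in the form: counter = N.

counter = 9

[1] T2.load  rd  (counter 5, T2.r 5)
[2] T3.load  rd  (counter 5, T3.r 5)
[3] T3.cas  hit  (counter 6, T3.r 5)
[4] T1.load  rd  (counter 6, T1.r 6)
[5] T1.cas  hit  (counter 7, T1.r 6)
[6] T0.load  rd  (counter 7, T0.r 7)
[7] T2.cas  miss  (counter 7, T2.r 5)
[8] T0.cas  hit  (counter 8, T0.r 7)
[9] T0.load  rd  (counter 8, T0.r 8)
[10] T0.cas  hit  (counter 9, T0.r 8)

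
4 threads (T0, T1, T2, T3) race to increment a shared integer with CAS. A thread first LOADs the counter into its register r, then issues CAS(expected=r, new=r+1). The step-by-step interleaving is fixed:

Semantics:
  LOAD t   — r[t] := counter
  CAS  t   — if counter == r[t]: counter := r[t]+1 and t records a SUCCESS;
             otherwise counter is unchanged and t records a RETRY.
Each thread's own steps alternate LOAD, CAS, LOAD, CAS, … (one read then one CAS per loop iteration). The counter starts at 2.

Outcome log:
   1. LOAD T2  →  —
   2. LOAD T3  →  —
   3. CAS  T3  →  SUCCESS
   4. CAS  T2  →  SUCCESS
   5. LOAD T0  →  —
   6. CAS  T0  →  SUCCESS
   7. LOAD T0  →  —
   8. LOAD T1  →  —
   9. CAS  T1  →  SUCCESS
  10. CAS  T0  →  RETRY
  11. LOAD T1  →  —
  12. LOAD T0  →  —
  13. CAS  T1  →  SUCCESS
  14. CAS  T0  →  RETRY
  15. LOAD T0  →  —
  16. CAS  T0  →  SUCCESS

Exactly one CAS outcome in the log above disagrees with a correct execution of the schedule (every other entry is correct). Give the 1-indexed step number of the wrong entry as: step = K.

step = 4

Reference trace:
[1] T2.load  rd  (counter 2, T2.r 2)
[2] T3.load  rd  (counter 2, T3.r 2)
[3] T3.cas  hit  (counter 3, T3.r 2)
[4] T2.cas  miss  (counter 3, T2.r 2)
[5] T0.load  rd  (counter 3, T0.r 3)
[6] T0.cas  hit  (counter 4, T0.r 3)
[7] T0.load  rd  (counter 4, T0.r 4)
[8] T1.load  rd  (counter 4, T1.r 4)
[9] T1.cas  hit  (counter 5, T1.r 4)
[10] T0.cas  miss  (counter 5, T0.r 4)
[11] T1.load  rd  (counter 5, T1.r 5)
[12] T0.load  rd  (counter 5, T0.r 5)
[13] T1.cas  hit  (counter 6, T1.r 5)
[14] T0.cas  miss  (counter 6, T0.r 5)
[15] T0.load  rd  (counter 6, T0.r 6)
[16] T0.cas  hit  (counter 7, T0.r 6)
Log disagrees first at step 4.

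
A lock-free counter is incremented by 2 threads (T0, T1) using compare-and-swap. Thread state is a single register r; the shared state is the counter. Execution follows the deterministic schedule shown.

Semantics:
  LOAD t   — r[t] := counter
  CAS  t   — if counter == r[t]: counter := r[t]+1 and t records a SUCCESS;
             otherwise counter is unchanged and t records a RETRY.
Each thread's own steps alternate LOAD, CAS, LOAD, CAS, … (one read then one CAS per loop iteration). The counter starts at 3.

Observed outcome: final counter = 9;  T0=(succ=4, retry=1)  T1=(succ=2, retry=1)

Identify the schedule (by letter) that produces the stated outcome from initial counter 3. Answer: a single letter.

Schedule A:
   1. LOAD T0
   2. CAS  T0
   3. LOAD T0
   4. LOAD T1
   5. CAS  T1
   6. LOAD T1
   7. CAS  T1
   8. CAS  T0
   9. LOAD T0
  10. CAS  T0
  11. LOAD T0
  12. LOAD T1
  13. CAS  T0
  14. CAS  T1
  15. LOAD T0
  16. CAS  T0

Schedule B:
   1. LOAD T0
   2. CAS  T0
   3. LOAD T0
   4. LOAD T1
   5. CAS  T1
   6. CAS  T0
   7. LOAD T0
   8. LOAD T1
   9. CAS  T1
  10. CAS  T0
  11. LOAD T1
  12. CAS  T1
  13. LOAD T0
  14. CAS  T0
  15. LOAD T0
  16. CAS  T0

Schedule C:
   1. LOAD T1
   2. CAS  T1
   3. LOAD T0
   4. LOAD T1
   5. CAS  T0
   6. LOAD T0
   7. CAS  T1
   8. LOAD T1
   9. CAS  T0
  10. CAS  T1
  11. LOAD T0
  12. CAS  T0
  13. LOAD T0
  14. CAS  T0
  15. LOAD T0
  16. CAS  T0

A

Simulating candidate A:
[1] T0.load  rd  (counter 3, T0.r 3)
[2] T0.cas  hit  (counter 4, T0.r 3)
[3] T0.load  rd  (counter 4, T0.r 4)
[4] T1.load  rd  (counter 4, T1.r 4)
[5] T1.cas  hit  (counter 5, T1.r 4)
[6] T1.load  rd  (counter 5, T1.r 5)
[7] T1.cas  hit  (counter 6, T1.r 5)
[8] T0.cas  miss  (counter 6, T0.r 4)
[9] T0.load  rd  (counter 6, T0.r 6)
[10] T0.cas  hit  (counter 7, T0.r 6)
[11] T0.load  rd  (counter 7, T0.r 7)
[12] T1.load  rd  (counter 7, T1.r 7)
[13] T0.cas  hit  (counter 8, T0.r 7)
[14] T1.cas  miss  (counter 8, T1.r 7)
[15] T0.load  rd  (counter 8, T0.r 8)
[16] T0.cas  hit  (counter 9, T0.r 8)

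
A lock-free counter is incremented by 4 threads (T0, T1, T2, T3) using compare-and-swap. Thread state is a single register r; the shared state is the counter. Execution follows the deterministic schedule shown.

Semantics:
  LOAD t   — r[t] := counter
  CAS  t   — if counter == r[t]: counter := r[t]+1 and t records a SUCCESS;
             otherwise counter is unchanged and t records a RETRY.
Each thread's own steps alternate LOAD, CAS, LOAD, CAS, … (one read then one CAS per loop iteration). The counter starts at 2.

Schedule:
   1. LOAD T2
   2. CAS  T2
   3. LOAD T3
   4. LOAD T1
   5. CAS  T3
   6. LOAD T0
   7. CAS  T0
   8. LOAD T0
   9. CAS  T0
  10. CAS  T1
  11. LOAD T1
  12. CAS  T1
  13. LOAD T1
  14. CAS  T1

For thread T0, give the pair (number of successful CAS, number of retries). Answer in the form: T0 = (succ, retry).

T0 = (2, 0)

1. LOAD T2 → mem=2 r[T2]=2 [LOAD]
2. CAS T2 → mem=3 r[T2]=2 [OK]
3. LOAD T3 → mem=3 r[T3]=3 [LOAD]
4. LOAD T1 → mem=3 r[T1]=3 [LOAD]
5. CAS T3 → mem=4 r[T3]=3 [OK]
6. LOAD T0 → mem=4 r[T0]=4 [LOAD]
7. CAS T0 → mem=5 r[T0]=4 [OK]
8. LOAD T0 → mem=5 r[T0]=5 [LOAD]
9. CAS T0 → mem=6 r[T0]=5 [OK]
10. CAS T1 → mem=6 r[T1]=3 [RETRY]
11. LOAD T1 → mem=6 r[T1]=6 [LOAD]
12. CAS T1 → mem=7 r[T1]=6 [OK]
13. LOAD T1 → mem=7 r[T1]=7 [LOAD]
14. CAS T1 → mem=8 r[T1]=7 [OK]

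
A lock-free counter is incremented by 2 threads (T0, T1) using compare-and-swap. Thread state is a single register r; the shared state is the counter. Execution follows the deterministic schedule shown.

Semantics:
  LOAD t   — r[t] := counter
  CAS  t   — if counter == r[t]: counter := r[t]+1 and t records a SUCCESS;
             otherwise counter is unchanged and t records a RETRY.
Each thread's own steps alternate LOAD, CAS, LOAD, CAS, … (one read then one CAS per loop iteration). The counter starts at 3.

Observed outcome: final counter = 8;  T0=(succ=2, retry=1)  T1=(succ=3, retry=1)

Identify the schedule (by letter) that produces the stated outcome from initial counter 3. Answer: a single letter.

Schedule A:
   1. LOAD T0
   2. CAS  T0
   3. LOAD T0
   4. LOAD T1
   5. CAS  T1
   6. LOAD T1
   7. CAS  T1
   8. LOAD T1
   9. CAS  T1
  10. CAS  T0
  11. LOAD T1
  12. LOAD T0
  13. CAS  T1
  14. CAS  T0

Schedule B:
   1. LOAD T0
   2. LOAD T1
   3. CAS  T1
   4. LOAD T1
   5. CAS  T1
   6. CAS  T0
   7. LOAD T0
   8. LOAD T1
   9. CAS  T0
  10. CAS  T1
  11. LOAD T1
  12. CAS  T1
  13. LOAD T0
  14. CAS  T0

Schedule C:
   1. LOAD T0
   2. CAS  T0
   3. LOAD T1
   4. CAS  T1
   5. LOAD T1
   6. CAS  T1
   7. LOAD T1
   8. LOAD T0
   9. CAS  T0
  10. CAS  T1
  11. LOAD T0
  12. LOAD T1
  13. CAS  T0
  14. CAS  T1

Simulating candidate B:
   1) LOAD T0:  M=3  r_T0=3
   2) LOAD T1:  M=3  r_T1=3
   3) CAS  T1:  M=4  r_T1=3 ✓
   4) LOAD T1:  M=4  r_T1=4
   5) CAS  T1:  M=5  r_T1=4 ✓
   6) CAS  T0:  M=5  r_T0=3 ✗
   7) LOAD T0:  M=5  r_T0=5
   8) LOAD T1:  M=5  r_T1=5
   9) CAS  T0:  M=6  r_T0=5 ✓
  10) CAS  T1:  M=6  r_T1=5 ✗
  11) LOAD T1:  M=6  r_T1=6
  12) CAS  T1:  M=7  r_T1=6 ✓
  13) LOAD T0:  M=7  r_T0=7
  14) CAS  T0:  M=8  r_T0=7 ✓

B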